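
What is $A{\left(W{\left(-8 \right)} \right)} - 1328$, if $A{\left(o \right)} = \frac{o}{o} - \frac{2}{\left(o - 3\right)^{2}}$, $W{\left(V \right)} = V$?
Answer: $- \frac{160569}{121} \approx -1327.0$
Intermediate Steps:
$A{\left(o \right)} = 1 - \frac{2}{\left(-3 + o\right)^{2}}$
$A{\left(W{\left(-8 \right)} \right)} - 1328 = \left(1 - \frac{2}{\left(-3 - 8\right)^{2}}\right) - 1328 = \left(1 - \frac{2}{121}\right) - 1328 = \frac{119}{121} - 1328 = - \frac{160569}{121}$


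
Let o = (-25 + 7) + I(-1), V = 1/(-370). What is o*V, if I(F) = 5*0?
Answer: 9/185 ≈ 0.048649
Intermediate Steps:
I(F) = 0
V = -1/370 ≈ -0.0027027
o = -18 (o = (-25 + 7) + 0 = -18 + 0 = -18)
o*V = -18*(-1/370) = 9/185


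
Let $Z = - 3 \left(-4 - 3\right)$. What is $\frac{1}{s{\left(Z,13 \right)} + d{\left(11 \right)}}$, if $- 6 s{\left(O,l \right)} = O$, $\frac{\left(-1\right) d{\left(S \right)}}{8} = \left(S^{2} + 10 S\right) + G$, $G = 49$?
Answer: $- \frac{2}{4487} \approx -0.00044573$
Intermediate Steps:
$Z = 21$ ($Z = \left(-3\right) \left(-7\right) = 21$)
$d{\left(S \right)} = -392 - 80 S - 8 S^{2}$ ($d{\left(S \right)} = - 8 \left(\left(S^{2} + 10 S\right) + 49\right) = - 8 \left(49 + S^{2} + 10 S\right) = -392 - 80 S - 8 S^{2}$)
$s{\left(O,l \right)} = - \frac{O}{6}$
$\frac{1}{s{\left(Z,13 \right)} + d{\left(11 \right)}} = \frac{1}{\left(- \frac{1}{6}\right) 21 - \left(1272 + 968\right)} = \frac{1}{- \frac{7}{2} - 2240} = \frac{1}{- \frac{4487}{2}} = - \frac{2}{4487}$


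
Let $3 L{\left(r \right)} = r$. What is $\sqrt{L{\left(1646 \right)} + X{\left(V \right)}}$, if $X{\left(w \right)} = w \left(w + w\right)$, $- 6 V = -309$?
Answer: $\frac{\sqrt{210714}}{6} \approx 76.506$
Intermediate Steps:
$V = \frac{103}{2}$ ($V = \left(- \frac{1}{6}\right) \left(-309\right) = \frac{103}{2} \approx 51.5$)
$L{\left(r \right)} = \frac{r}{3}$
$X{\left(w \right)} = 2 w^{2}$ ($X{\left(w \right)} = w 2 w = 2 w^{2}$)
$\sqrt{L{\left(1646 \right)} + X{\left(V \right)}} = \sqrt{\frac{1}{3} \cdot 1646 + 2 \left(\frac{103}{2}\right)^{2}} = \sqrt{\frac{1646}{3} + 2 \cdot \frac{10609}{4}} = \sqrt{\frac{1646}{3} + \frac{10609}{2}} = \sqrt{\frac{35119}{6}} = \frac{\sqrt{210714}}{6}$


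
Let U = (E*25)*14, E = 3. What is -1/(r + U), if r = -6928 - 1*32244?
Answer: 1/38122 ≈ 2.6232e-5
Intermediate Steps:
r = -39172 (r = -6928 - 32244 = -39172)
U = 1050 (U = (3*25)*14 = 75*14 = 1050)
-1/(r + U) = -1/(-39172 + 1050) = -1/(-38122) = -1*(-1/38122) = 1/38122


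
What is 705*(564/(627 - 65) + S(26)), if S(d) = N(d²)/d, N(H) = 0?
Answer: 198810/281 ≈ 707.51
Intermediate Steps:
S(d) = 0 (S(d) = 0/d = 0)
705*(564/(627 - 65) + S(26)) = 705*(564/(627 - 65) + 0) = 705*(564/562 + 0) = 705*(564*(1/562) + 0) = 705*(282/281 + 0) = 705*(282/281) = 198810/281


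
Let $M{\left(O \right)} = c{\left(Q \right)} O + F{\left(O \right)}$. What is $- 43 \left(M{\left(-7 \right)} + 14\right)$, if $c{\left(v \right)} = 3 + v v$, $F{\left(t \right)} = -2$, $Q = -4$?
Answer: $5203$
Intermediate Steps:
$c{\left(v \right)} = 3 + v^{2}$
$M{\left(O \right)} = -2 + 19 O$ ($M{\left(O \right)} = \left(3 + \left(-4\right)^{2}\right) O - 2 = \left(3 + 16\right) O - 2 = 19 O - 2 = -2 + 19 O$)
$- 43 \left(M{\left(-7 \right)} + 14\right) = - 43 \left(\left(-2 + 19 \left(-7\right)\right) + 14\right) = - 43 \left(\left(-2 - 133\right) + 14\right) = - 43 \left(-135 + 14\right) = \left(-43\right) \left(-121\right) = 5203$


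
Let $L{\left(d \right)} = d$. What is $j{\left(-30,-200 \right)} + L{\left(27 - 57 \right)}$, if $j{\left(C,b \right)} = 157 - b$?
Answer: $327$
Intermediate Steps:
$j{\left(-30,-200 \right)} + L{\left(27 - 57 \right)} = \left(157 - -200\right) + \left(27 - 57\right) = \left(157 + 200\right) - 30 = 357 - 30 = 327$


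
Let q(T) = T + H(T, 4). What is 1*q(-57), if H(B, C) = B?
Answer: -114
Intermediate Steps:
q(T) = 2*T (q(T) = T + T = 2*T)
1*q(-57) = 1*(2*(-57)) = 1*(-114) = -114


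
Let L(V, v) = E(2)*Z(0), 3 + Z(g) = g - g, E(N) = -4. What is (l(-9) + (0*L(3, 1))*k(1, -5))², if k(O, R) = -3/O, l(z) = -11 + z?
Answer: 400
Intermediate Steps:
Z(g) = -3 (Z(g) = -3 + (g - g) = -3 + 0 = -3)
L(V, v) = 12 (L(V, v) = -4*(-3) = 12)
(l(-9) + (0*L(3, 1))*k(1, -5))² = ((-11 - 9) + (0*12)*(-3/1))² = (-20 + 0*(-3*1))² = (-20 + 0*(-3))² = (-20 + 0)² = (-20)² = 400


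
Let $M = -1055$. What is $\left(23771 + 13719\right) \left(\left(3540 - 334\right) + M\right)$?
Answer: $80640990$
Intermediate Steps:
$\left(23771 + 13719\right) \left(\left(3540 - 334\right) + M\right) = \left(23771 + 13719\right) \left(\left(3540 - 334\right) - 1055\right) = 37490 \left(3206 - 1055\right) = 37490 \cdot 2151 = 80640990$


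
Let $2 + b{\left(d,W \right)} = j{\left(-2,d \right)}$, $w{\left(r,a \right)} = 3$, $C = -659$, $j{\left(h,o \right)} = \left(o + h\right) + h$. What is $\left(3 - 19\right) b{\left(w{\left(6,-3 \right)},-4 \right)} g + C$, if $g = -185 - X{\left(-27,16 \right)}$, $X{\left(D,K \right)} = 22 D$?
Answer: $18973$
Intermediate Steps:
$j{\left(h,o \right)} = o + 2 h$ ($j{\left(h,o \right)} = \left(h + o\right) + h = o + 2 h$)
$b{\left(d,W \right)} = -6 + d$ ($b{\left(d,W \right)} = -2 + \left(d + 2 \left(-2\right)\right) = -2 + \left(d - 4\right) = -2 + \left(-4 + d\right) = -6 + d$)
$g = 409$ ($g = -185 - 22 \left(-27\right) = -185 - -594 = -185 + 594 = 409$)
$\left(3 - 19\right) b{\left(w{\left(6,-3 \right)},-4 \right)} g + C = \left(3 - 19\right) \left(-6 + 3\right) 409 - 659 = \left(-16\right) \left(-3\right) 409 - 659 = 48 \cdot 409 - 659 = 19632 - 659 = 18973$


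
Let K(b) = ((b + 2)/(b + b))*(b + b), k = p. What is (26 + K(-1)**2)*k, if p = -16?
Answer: -432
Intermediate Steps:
k = -16
K(b) = 2 + b (K(b) = ((2 + b)/((2*b)))*(2*b) = ((2 + b)*(1/(2*b)))*(2*b) = ((2 + b)/(2*b))*(2*b) = 2 + b)
(26 + K(-1)**2)*k = (26 + (2 - 1)**2)*(-16) = (26 + 1**2)*(-16) = (26 + 1)*(-16) = 27*(-16) = -432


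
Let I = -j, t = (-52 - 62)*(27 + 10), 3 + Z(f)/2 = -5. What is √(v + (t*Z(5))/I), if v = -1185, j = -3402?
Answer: I*√4624529/63 ≈ 34.134*I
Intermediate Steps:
Z(f) = -16 (Z(f) = -6 + 2*(-5) = -6 - 10 = -16)
t = -4218 (t = -114*37 = -4218)
I = 3402 (I = -1*(-3402) = 3402)
√(v + (t*Z(5))/I) = √(-1185 - 4218*(-16)/3402) = √(-1185 + 67488*(1/3402)) = √(-1185 + 11248/567) = √(-660647/567) = I*√4624529/63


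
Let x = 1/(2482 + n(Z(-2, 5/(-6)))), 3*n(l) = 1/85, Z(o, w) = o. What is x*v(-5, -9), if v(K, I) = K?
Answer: -1275/632911 ≈ -0.0020145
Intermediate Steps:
n(l) = 1/255 (n(l) = (⅓)/85 = (⅓)*(1/85) = 1/255)
x = 255/632911 (x = 1/(2482 + 1/255) = 1/(632911/255) = 255/632911 ≈ 0.00040290)
x*v(-5, -9) = (255/632911)*(-5) = -1275/632911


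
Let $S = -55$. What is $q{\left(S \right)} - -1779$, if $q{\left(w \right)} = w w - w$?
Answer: $4859$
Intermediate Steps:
$q{\left(w \right)} = w^{2} - w$
$q{\left(S \right)} - -1779 = - 55 \left(-1 - 55\right) - -1779 = \left(-55\right) \left(-56\right) + 1779 = 3080 + 1779 = 4859$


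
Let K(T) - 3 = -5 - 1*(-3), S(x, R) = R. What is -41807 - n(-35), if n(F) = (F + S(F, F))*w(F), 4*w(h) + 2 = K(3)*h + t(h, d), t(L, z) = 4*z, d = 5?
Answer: -84209/2 ≈ -42105.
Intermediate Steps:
K(T) = 1 (K(T) = 3 + (-5 - 1*(-3)) = 3 + (-5 + 3) = 3 - 2 = 1)
w(h) = 9/2 + h/4 (w(h) = -½ + (1*h + 4*5)/4 = -½ + (h + 20)/4 = -½ + (20 + h)/4 = -½ + (5 + h/4) = 9/2 + h/4)
n(F) = 2*F*(9/2 + F/4) (n(F) = (F + F)*(9/2 + F/4) = (2*F)*(9/2 + F/4) = 2*F*(9/2 + F/4))
-41807 - n(-35) = -41807 - (-35)*(18 - 35)/2 = -41807 - (-35)*(-17)/2 = -41807 - 1*595/2 = -41807 - 595/2 = -84209/2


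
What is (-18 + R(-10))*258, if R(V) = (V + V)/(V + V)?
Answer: -4386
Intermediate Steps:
R(V) = 1 (R(V) = (2*V)/((2*V)) = (2*V)*(1/(2*V)) = 1)
(-18 + R(-10))*258 = (-18 + 1)*258 = -17*258 = -4386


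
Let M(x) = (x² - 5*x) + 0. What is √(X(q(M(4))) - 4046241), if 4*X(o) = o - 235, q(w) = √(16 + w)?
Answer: √(-16185199 + 2*√3)/2 ≈ 2011.5*I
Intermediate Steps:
M(x) = x² - 5*x
X(o) = -235/4 + o/4 (X(o) = (o - 235)/4 = (-235 + o)/4 = -235/4 + o/4)
√(X(q(M(4))) - 4046241) = √((-235/4 + √(16 + 4*(-5 + 4))/4) - 4046241) = √((-235/4 + √(16 + 4*(-1))/4) - 4046241) = √((-235/4 + √(16 - 4)/4) - 4046241) = √((-235/4 + √12/4) - 4046241) = √((-235/4 + (2*√3)/4) - 4046241) = √((-235/4 + √3/2) - 4046241) = √(-16185199/4 + √3/2)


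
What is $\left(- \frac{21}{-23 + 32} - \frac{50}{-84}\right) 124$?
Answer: $- \frac{4526}{21} \approx -215.52$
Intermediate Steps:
$\left(- \frac{21}{-23 + 32} - \frac{50}{-84}\right) 124 = \left(- \frac{21}{9} - - \frac{25}{42}\right) 124 = \left(\left(-21\right) \frac{1}{9} + \frac{25}{42}\right) 124 = \left(- \frac{7}{3} + \frac{25}{42}\right) 124 = \left(- \frac{73}{42}\right) 124 = - \frac{4526}{21}$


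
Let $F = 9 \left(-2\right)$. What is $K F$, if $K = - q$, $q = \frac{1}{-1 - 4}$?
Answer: $- \frac{18}{5} \approx -3.6$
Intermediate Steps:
$q = - \frac{1}{5}$ ($q = \frac{1}{-5} = - \frac{1}{5} \approx -0.2$)
$K = \frac{1}{5}$ ($K = \left(-1\right) \left(- \frac{1}{5}\right) = \frac{1}{5} \approx 0.2$)
$F = -18$
$K F = \frac{1}{5} \left(-18\right) = - \frac{18}{5}$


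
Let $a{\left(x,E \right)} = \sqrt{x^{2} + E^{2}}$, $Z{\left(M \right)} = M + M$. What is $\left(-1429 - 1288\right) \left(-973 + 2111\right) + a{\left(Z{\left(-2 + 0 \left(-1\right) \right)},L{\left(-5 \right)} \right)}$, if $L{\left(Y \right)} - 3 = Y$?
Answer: $-3091946 + 2 \sqrt{5} \approx -3.0919 \cdot 10^{6}$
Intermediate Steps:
$L{\left(Y \right)} = 3 + Y$
$Z{\left(M \right)} = 2 M$
$a{\left(x,E \right)} = \sqrt{E^{2} + x^{2}}$
$\left(-1429 - 1288\right) \left(-973 + 2111\right) + a{\left(Z{\left(-2 + 0 \left(-1\right) \right)},L{\left(-5 \right)} \right)} = \left(-1429 - 1288\right) \left(-973 + 2111\right) + \sqrt{\left(3 - 5\right)^{2} + \left(2 \left(-2 + 0 \left(-1\right)\right)\right)^{2}} = \left(-2717\right) 1138 + \sqrt{\left(-2\right)^{2} + \left(2 \left(-2 + 0\right)\right)^{2}} = -3091946 + \sqrt{4 + \left(2 \left(-2\right)\right)^{2}} = -3091946 + \sqrt{4 + \left(-4\right)^{2}} = -3091946 + \sqrt{4 + 16} = -3091946 + \sqrt{20} = -3091946 + 2 \sqrt{5}$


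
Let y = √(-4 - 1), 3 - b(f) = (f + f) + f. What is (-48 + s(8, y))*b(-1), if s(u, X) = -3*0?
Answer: -288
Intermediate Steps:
b(f) = 3 - 3*f (b(f) = 3 - ((f + f) + f) = 3 - (2*f + f) = 3 - 3*f)
y = I*√5 (y = √(-5) = I*√5 ≈ 2.2361*I)
s(u, X) = 0
(-48 + s(8, y))*b(-1) = (-48 + 0)*(3 - 3*(-1)) = -48*(3 + 3) = -48*6 = -288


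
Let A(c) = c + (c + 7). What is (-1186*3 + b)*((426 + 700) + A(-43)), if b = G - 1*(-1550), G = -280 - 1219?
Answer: -3671829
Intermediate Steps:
G = -1499
A(c) = 7 + 2*c (A(c) = c + (7 + c) = 7 + 2*c)
b = 51 (b = -1499 - 1*(-1550) = -1499 + 1550 = 51)
(-1186*3 + b)*((426 + 700) + A(-43)) = (-1186*3 + 51)*((426 + 700) + (7 + 2*(-43))) = (-3558 + 51)*(1126 + (7 - 86)) = -3507*(1126 - 79) = -3507*1047 = -3671829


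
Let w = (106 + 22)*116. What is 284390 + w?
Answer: 299238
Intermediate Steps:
w = 14848 (w = 128*116 = 14848)
284390 + w = 284390 + 14848 = 299238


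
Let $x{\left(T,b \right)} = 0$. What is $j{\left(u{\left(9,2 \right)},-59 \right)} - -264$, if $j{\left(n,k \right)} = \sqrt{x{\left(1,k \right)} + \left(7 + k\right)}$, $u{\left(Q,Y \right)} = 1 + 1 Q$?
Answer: $264 + 2 i \sqrt{13} \approx 264.0 + 7.2111 i$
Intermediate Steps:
$u{\left(Q,Y \right)} = 1 + Q$
$j{\left(n,k \right)} = \sqrt{7 + k}$ ($j{\left(n,k \right)} = \sqrt{0 + \left(7 + k\right)} = \sqrt{7 + k}$)
$j{\left(u{\left(9,2 \right)},-59 \right)} - -264 = \sqrt{7 - 59} - -264 = \sqrt{-52} + 264 = 2 i \sqrt{13} + 264 = 264 + 2 i \sqrt{13}$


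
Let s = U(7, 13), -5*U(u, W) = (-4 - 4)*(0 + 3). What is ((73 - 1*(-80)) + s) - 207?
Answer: -246/5 ≈ -49.200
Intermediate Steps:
U(u, W) = 24/5 (U(u, W) = -(-4 - 4)*(0 + 3)/5 = -(-8)*3/5 = -⅕*(-24) = 24/5)
s = 24/5 ≈ 4.8000
((73 - 1*(-80)) + s) - 207 = ((73 - 1*(-80)) + 24/5) - 207 = ((73 + 80) + 24/5) - 207 = (153 + 24/5) - 207 = 789/5 - 207 = -246/5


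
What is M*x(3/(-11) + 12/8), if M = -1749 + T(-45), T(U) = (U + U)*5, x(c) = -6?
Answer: 13194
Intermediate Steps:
T(U) = 10*U (T(U) = (2*U)*5 = 10*U)
M = -2199 (M = -1749 + 10*(-45) = -1749 - 450 = -2199)
M*x(3/(-11) + 12/8) = -2199*(-6) = 13194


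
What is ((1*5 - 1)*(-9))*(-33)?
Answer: 1188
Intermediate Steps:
((1*5 - 1)*(-9))*(-33) = ((5 - 1)*(-9))*(-33) = (4*(-9))*(-33) = -36*(-33) = 1188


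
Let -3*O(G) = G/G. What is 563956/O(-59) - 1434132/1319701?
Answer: -2232761325600/1319701 ≈ -1.6919e+6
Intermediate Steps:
O(G) = -⅓ (O(G) = -G/(3*G) = -⅓*1 = -⅓)
563956/O(-59) - 1434132/1319701 = 563956/(-⅓) - 1434132/1319701 = 563956*(-3) - 1434132*1/1319701 = -1691868 - 1434132/1319701 = -2232761325600/1319701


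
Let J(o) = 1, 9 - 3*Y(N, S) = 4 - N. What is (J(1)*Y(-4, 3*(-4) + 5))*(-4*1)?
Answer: -4/3 ≈ -1.3333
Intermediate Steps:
Y(N, S) = 5/3 + N/3 (Y(N, S) = 3 - (4 - N)/3 = 3 + (-4/3 + N/3) = 5/3 + N/3)
(J(1)*Y(-4, 3*(-4) + 5))*(-4*1) = (1*(5/3 + (⅓)*(-4)))*(-4*1) = (1*(5/3 - 4/3))*(-4) = (1*(⅓))*(-4) = (⅓)*(-4) = -4/3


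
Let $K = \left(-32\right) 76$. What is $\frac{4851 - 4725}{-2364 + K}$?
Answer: $- \frac{63}{2398} \approx -0.026272$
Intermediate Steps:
$K = -2432$
$\frac{4851 - 4725}{-2364 + K} = \frac{4851 - 4725}{-2364 - 2432} = \frac{126}{-4796} = 126 \left(- \frac{1}{4796}\right) = - \frac{63}{2398}$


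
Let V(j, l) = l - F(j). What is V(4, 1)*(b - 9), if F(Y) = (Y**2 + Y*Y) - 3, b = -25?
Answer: 952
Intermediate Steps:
F(Y) = -3 + 2*Y**2 (F(Y) = (Y**2 + Y**2) - 3 = 2*Y**2 - 3 = -3 + 2*Y**2)
V(j, l) = 3 + l - 2*j**2 (V(j, l) = l - (-3 + 2*j**2) = l + (3 - 2*j**2) = 3 + l - 2*j**2)
V(4, 1)*(b - 9) = (3 + 1 - 2*4**2)*(-25 - 9) = (3 + 1 - 2*16)*(-34) = (3 + 1 - 32)*(-34) = -28*(-34) = 952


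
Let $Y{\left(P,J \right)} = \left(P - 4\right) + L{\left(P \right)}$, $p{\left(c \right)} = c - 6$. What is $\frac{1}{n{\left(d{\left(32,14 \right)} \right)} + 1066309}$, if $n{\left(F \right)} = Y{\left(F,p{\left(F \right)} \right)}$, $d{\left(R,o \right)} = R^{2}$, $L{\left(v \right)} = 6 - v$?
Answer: $\frac{1}{1066311} \approx 9.3781 \cdot 10^{-7}$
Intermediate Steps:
$p{\left(c \right)} = -6 + c$ ($p{\left(c \right)} = c - 6 = -6 + c$)
$Y{\left(P,J \right)} = 2$ ($Y{\left(P,J \right)} = \left(P - 4\right) - \left(-6 + P\right) = \left(-4 + P\right) - \left(-6 + P\right) = 2$)
$n{\left(F \right)} = 2$
$\frac{1}{n{\left(d{\left(32,14 \right)} \right)} + 1066309} = \frac{1}{2 + 1066309} = \frac{1}{1066311}$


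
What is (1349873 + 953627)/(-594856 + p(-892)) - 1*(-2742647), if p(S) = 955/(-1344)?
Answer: 2192708675354093/799487419 ≈ 2.7426e+6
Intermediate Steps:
p(S) = -955/1344 (p(S) = 955*(-1/1344) = -955/1344)
(1349873 + 953627)/(-594856 + p(-892)) - 1*(-2742647) = (1349873 + 953627)/(-594856 - 955/1344) - 1*(-2742647) = 2303500/(-799487419/1344) + 2742647 = 2303500*(-1344/799487419) + 2742647 = -3095904000/799487419 + 2742647 = 2192708675354093/799487419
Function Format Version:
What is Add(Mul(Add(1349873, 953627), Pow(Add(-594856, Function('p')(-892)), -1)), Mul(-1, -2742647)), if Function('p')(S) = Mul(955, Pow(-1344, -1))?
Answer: Rational(2192708675354093, 799487419) ≈ 2.7426e+6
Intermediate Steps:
Function('p')(S) = Rational(-955, 1344) (Function('p')(S) = Mul(955, Rational(-1, 1344)) = Rational(-955, 1344))
Add(Mul(Add(1349873, 953627), Pow(Add(-594856, Function('p')(-892)), -1)), Mul(-1, -2742647)) = Add(Mul(Add(1349873, 953627), Pow(Add(-594856, Rational(-955, 1344)), -1)), Mul(-1, -2742647)) = Add(Mul(2303500, Pow(Rational(-799487419, 1344), -1)), 2742647) = Add(Mul(2303500, Rational(-1344, 799487419)), 2742647) = Add(Rational(-3095904000, 799487419), 2742647) = Rational(2192708675354093, 799487419)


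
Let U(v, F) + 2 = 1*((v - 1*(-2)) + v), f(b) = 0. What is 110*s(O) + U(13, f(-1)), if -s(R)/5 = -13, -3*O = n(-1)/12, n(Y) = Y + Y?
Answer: 7176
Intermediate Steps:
n(Y) = 2*Y
O = 1/18 (O = -2*(-1)/(3*12) = -(-2)/(3*12) = -⅓*(-⅙) = 1/18 ≈ 0.055556)
s(R) = 65 (s(R) = -5*(-13) = 65)
U(v, F) = 2*v (U(v, F) = -2 + 1*((v - 1*(-2)) + v) = -2 + 1*((v + 2) + v) = -2 + 1*((2 + v) + v) = -2 + 1*(2 + 2*v) = -2 + (2 + 2*v) = 2*v)
110*s(O) + U(13, f(-1)) = 110*65 + 2*13 = 7150 + 26 = 7176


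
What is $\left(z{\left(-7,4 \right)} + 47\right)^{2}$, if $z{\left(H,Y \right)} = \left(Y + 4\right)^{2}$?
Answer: $12321$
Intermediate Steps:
$z{\left(H,Y \right)} = \left(4 + Y\right)^{2}$
$\left(z{\left(-7,4 \right)} + 47\right)^{2} = \left(\left(4 + 4\right)^{2} + 47\right)^{2} = \left(8^{2} + 47\right)^{2} = \left(64 + 47\right)^{2} = 111^{2} = 12321$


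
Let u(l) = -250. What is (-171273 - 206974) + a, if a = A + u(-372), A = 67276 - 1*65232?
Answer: -376453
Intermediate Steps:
A = 2044 (A = 67276 - 65232 = 2044)
a = 1794 (a = 2044 - 250 = 1794)
(-171273 - 206974) + a = (-171273 - 206974) + 1794 = -378247 + 1794 = -376453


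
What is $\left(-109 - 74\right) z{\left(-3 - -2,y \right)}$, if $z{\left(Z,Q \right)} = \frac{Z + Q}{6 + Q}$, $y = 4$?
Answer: $- \frac{549}{10} \approx -54.9$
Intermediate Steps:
$z{\left(Z,Q \right)} = \frac{Q + Z}{6 + Q}$
$\left(-109 - 74\right) z{\left(-3 - -2,y \right)} = \left(-109 - 74\right) \frac{4 - 1}{6 + 4} = - 183 \frac{4 + \left(-3 + 2\right)}{10} = - 183 \frac{4 - 1}{10} = - 183 \cdot \frac{1}{10} \cdot 3 = \left(-183\right) \frac{3}{10} = - \frac{549}{10}$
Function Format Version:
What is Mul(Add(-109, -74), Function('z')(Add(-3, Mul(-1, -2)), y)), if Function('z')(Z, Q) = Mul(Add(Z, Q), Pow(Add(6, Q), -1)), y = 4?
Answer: Rational(-549, 10) ≈ -54.900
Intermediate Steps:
Function('z')(Z, Q) = Mul(Pow(Add(6, Q), -1), Add(Q, Z)) (Function('z')(Z, Q) = Mul(Add(Q, Z), Pow(Add(6, Q), -1)) = Mul(Pow(Add(6, Q), -1), Add(Q, Z)))
Mul(Add(-109, -74), Function('z')(Add(-3, Mul(-1, -2)), y)) = Mul(Add(-109, -74), Mul(Pow(Add(6, 4), -1), Add(4, Add(-3, Mul(-1, -2))))) = Mul(-183, Mul(Pow(10, -1), Add(4, Add(-3, 2)))) = Mul(-183, Mul(Rational(1, 10), Add(4, -1))) = Mul(-183, Mul(Rational(1, 10), 3)) = Mul(-183, Rational(3, 10)) = Rational(-549, 10)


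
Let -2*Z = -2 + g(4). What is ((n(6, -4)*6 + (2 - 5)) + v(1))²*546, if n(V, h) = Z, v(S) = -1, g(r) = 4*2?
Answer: 264264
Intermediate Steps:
g(r) = 8
Z = -3 (Z = -(-2 + 8)/2 = -½*6 = -3)
n(V, h) = -3
((n(6, -4)*6 + (2 - 5)) + v(1))²*546 = ((-3*6 + (2 - 5)) - 1)²*546 = ((-18 - 3) - 1)²*546 = (-21 - 1)²*546 = (-22)²*546 = 484*546 = 264264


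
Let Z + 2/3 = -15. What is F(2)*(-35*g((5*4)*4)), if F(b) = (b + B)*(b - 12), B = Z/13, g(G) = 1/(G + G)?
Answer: 1085/624 ≈ 1.7388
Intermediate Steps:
Z = -47/3 (Z = -⅔ - 15 = -47/3 ≈ -15.667)
g(G) = 1/(2*G)
B = -47/39 (B = -47/3/13 = -47/3*1/13 = -47/39 ≈ -1.2051)
F(b) = (-12 + b)*(-47/39 + b) (F(b) = (b - 47/39)*(b - 12) = (-47/39 + b)*(-12 + b) = (-12 + b)*(-47/39 + b))
F(2)*(-35*g((5*4)*4)) = (188/13 + 2² - 515/39*2)*(-35/(2*((5*4)*4))) = (188/13 + 4 - 1030/39)*(-35/(2*(20*4))) = -(-10850)*(½)/80/39 = -(-10850)*(½)*(1/80)/39 = -(-10850)/(39*160) = -310/39*(-7/32) = 1085/624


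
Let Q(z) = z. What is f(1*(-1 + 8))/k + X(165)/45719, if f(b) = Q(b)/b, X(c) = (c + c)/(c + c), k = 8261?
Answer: 53980/377684659 ≈ 0.00014292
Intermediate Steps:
X(c) = 1 (X(c) = (2*c)/((2*c)) = (2*c)*(1/(2*c)) = 1)
f(b) = 1 (f(b) = b/b = 1)
f(1*(-1 + 8))/k + X(165)/45719 = 1/8261 + 1/45719 = 53980/377684659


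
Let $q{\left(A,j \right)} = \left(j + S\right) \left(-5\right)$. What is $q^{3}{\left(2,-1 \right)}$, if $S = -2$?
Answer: $3375$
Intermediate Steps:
$q{\left(A,j \right)} = 10 - 5 j$ ($q{\left(A,j \right)} = \left(j - 2\right) \left(-5\right) = \left(-2 + j\right) \left(-5\right) = 10 - 5 j$)
$q^{3}{\left(2,-1 \right)} = \left(10 - -5\right)^{3} = \left(10 + 5\right)^{3} = 15^{3} = 3375$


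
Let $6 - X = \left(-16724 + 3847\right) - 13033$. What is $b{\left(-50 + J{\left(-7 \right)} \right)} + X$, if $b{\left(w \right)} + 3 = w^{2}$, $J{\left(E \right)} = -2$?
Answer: $28617$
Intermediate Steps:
$X = 25916$ ($X = 6 - \left(\left(-16724 + 3847\right) - 13033\right) = 6 - \left(-12877 - 13033\right) = 6 - -25910 = 6 + 25910 = 25916$)
$b{\left(w \right)} = -3 + w^{2}$
$b{\left(-50 + J{\left(-7 \right)} \right)} + X = \left(-3 + \left(-50 - 2\right)^{2}\right) + 25916 = \left(-3 + \left(-52\right)^{2}\right) + 25916 = \left(-3 + 2704\right) + 25916 = 2701 + 25916 = 28617$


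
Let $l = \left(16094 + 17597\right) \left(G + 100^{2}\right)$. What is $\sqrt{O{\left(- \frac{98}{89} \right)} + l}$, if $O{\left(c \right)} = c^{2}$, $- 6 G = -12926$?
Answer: $\frac{7 \sqrt{595760202435}}{267} \approx 20236.0$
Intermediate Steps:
$G = \frac{6463}{3}$ ($G = \left(- \frac{1}{6}\right) \left(-12926\right) = \frac{6463}{3} \approx 2154.3$)
$l = \frac{1228474933}{3}$ ($l = \left(16094 + 17597\right) \left(\frac{6463}{3} + 100^{2}\right) = 33691 \left(\frac{6463}{3} + 10000\right) = 33691 \cdot \frac{36463}{3} = \frac{1228474933}{3} \approx 4.0949 \cdot 10^{8}$)
$\sqrt{O{\left(- \frac{98}{89} \right)} + l} = \sqrt{\left(- \frac{98}{89}\right)^{2} + \frac{1228474933}{3}} = \sqrt{\frac{9604}{7921} + \frac{1228474933}{3}} = \sqrt{\frac{9730749973105}{23763}} = \frac{7 \sqrt{595760202435}}{267}$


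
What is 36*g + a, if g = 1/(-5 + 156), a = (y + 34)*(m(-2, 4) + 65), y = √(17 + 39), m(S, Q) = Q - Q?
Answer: 333746/151 + 130*√14 ≈ 2696.7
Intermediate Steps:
m(S, Q) = 0
y = 2*√14 (y = √56 = 2*√14 ≈ 7.4833)
a = 2210 + 130*√14 (a = (2*√14 + 34)*(0 + 65) = (34 + 2*√14)*65 = 2210 + 130*√14 ≈ 2696.4)
g = 1/151 ≈ 0.0066225
36*g + a = 36*(1/151) + (2210 + 130*√14) = 36/151 + (2210 + 130*√14) = 333746/151 + 130*√14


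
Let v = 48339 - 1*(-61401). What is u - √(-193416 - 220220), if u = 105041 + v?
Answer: 214781 - 2*I*√103409 ≈ 2.1478e+5 - 643.15*I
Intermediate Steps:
v = 109740 (v = 48339 + 61401 = 109740)
u = 214781 (u = 105041 + 109740 = 214781)
u - √(-193416 - 220220) = 214781 - √(-193416 - 220220) = 214781 - √(-413636) = 214781 - 2*I*√103409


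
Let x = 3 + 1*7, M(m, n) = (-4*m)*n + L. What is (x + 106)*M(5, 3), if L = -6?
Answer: -7656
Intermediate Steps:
M(m, n) = -6 - 4*m*n (M(m, n) = (-4*m)*n - 6 = -4*m*n - 6 = -6 - 4*m*n)
x = 10 (x = 3 + 7 = 10)
(x + 106)*M(5, 3) = (10 + 106)*(-6 - 4*5*3) = 116*(-6 - 60) = 116*(-66) = -7656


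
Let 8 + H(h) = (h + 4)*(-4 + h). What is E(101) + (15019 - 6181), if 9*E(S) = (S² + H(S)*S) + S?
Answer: 1117721/9 ≈ 1.2419e+5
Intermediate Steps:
H(h) = -8 + (-4 + h)*(4 + h) (H(h) = -8 + (h + 4)*(-4 + h) = -8 + (4 + h)*(-4 + h) = -8 + (-4 + h)*(4 + h))
E(S) = S/9 + S²/9 + S*(-24 + S²)/9 (E(S) = ((S² + (-24 + S²)*S) + S)/9 = ((S² + S*(-24 + S²)) + S)/9 = (S + S² + S*(-24 + S²))/9 = S/9 + S²/9 + S*(-24 + S²)/9)
E(101) + (15019 - 6181) = (⅑)*101*(-23 + 101 + 101²) + (15019 - 6181) = (⅑)*101*(-23 + 101 + 10201) + 8838 = (⅑)*101*10279 + 8838 = 1038179/9 + 8838 = 1117721/9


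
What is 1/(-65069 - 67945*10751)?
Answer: -1/1430033514 ≈ -6.9928e-10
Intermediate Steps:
1/(-65069 - 67945*10751) = (1/10751)/(-133014) = -1/133014*1/10751 = -1/1430033514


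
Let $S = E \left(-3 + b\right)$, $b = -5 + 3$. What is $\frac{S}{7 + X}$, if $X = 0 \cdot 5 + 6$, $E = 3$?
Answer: $- \frac{15}{13} \approx -1.1538$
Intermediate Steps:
$X = 6$ ($X = 0 + 6 = 6$)
$b = -2$
$S = -15$ ($S = 3 \left(-3 - 2\right) = 3 \left(-5\right) = -15$)
$\frac{S}{7 + X} = - \frac{15}{7 + 6} = - \frac{15}{13}$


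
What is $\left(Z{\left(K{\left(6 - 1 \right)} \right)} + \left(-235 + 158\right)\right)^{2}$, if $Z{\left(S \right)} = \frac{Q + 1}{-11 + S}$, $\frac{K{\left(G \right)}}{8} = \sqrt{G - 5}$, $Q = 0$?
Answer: $\frac{719104}{121} \approx 5943.0$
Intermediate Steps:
$K{\left(G \right)} = 8 \sqrt{-5 + G}$ ($K{\left(G \right)} = 8 \sqrt{G - 5} = 8 \sqrt{-5 + G}$)
$Z{\left(S \right)} = \frac{1}{-11 + S}$ ($Z{\left(S \right)} = \frac{0 + 1}{-11 + S} = 1 \frac{1}{-11 + S} = \frac{1}{-11 + S}$)
$\left(Z{\left(K{\left(6 - 1 \right)} \right)} + \left(-235 + 158\right)\right)^{2} = \left(\frac{1}{-11 + 8 \sqrt{-5 + \left(6 - 1\right)}} + \left(-235 + 158\right)\right)^{2} = \left(\frac{1}{-11 + 8 \sqrt{-5 + 5}} - 77\right)^{2} = \left(\frac{1}{-11 + 8 \sqrt{0}} - 77\right)^{2} = \left(\frac{1}{-11 + 8 \cdot 0} - 77\right)^{2} = \left(\frac{1}{-11 + 0} - 77\right)^{2} = \left(\frac{1}{-11} - 77\right)^{2} = \left(- \frac{1}{11} - 77\right)^{2} = \left(- \frac{848}{11}\right)^{2} = \frac{719104}{121}$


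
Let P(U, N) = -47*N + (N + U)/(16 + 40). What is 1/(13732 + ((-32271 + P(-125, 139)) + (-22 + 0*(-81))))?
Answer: -4/100375 ≈ -3.9851e-5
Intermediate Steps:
P(U, N) = -2631*N/56 + U/56 (P(U, N) = -47*N + (N + U)/56 = -47*N + (N + U)*(1/56) = -47*N + (N/56 + U/56) = -2631*N/56 + U/56)
1/(13732 + ((-32271 + P(-125, 139)) + (-22 + 0*(-81)))) = 1/(13732 + ((-32271 + (-2631/56*139 + (1/56)*(-125))) + (-22 + 0*(-81)))) = 1/(13732 + ((-32271 + (-365709/56 - 125/56)) + (-22 + 0))) = 1/(13732 + ((-32271 - 26131/4) - 22)) = 1/(13732 + (-155215/4 - 22)) = 1/(13732 - 155303/4) = 1/(-100375/4) = -4/100375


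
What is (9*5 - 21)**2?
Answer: 576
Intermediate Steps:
(9*5 - 21)**2 = (45 - 21)**2 = 24**2 = 576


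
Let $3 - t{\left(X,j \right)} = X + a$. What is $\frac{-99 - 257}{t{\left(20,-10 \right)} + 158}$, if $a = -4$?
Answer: $- \frac{356}{145} \approx -2.4552$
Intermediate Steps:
$t{\left(X,j \right)} = 7 - X$ ($t{\left(X,j \right)} = 3 - \left(X - 4\right) = 3 - \left(-4 + X\right) = 7 - X$)
$\frac{-99 - 257}{t{\left(20,-10 \right)} + 158} = \frac{-99 - 257}{\left(7 - 20\right) + 158} = - \frac{356}{\left(7 - 20\right) + 158} = - \frac{356}{-13 + 158} = - \frac{356}{145}$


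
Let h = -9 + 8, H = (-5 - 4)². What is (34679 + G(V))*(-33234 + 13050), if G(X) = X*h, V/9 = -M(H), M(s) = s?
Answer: -714675072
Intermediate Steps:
H = 81 (H = (-9)² = 81)
V = -729 (V = 9*(-1*81) = 9*(-81) = -729)
h = -1
G(X) = -X (G(X) = X*(-1) = -X)
(34679 + G(V))*(-33234 + 13050) = (34679 - 1*(-729))*(-33234 + 13050) = (34679 + 729)*(-20184) = 35408*(-20184) = -714675072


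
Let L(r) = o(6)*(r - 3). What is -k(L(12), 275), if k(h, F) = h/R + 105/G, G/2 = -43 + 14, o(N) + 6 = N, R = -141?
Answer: 105/58 ≈ 1.8103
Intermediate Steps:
o(N) = -6 + N
G = -58 (G = 2*(-43 + 14) = 2*(-29) = -58)
L(r) = 0 (L(r) = (-6 + 6)*(r - 3) = 0*(-3 + r) = 0)
k(h, F) = -105/58 - h/141 (k(h, F) = h/(-141) + 105/(-58) = h*(-1/141) + 105*(-1/58) = -h/141 - 105/58 = -105/58 - h/141)
-k(L(12), 275) = -(-105/58 - 1/141*0) = -(-105/58 + 0) = -1*(-105/58) = 105/58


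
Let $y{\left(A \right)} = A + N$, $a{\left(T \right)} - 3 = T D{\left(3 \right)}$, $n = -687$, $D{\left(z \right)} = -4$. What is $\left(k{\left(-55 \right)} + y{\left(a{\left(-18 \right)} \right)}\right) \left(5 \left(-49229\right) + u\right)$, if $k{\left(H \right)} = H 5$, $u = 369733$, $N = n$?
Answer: $-109622556$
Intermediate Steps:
$a{\left(T \right)} = 3 - 4 T$ ($a{\left(T \right)} = 3 + T \left(-4\right) = 3 - 4 T$)
$N = -687$
$k{\left(H \right)} = 5 H$
$y{\left(A \right)} = -687 + A$ ($y{\left(A \right)} = A - 687 = -687 + A$)
$\left(k{\left(-55 \right)} + y{\left(a{\left(-18 \right)} \right)}\right) \left(5 \left(-49229\right) + u\right) = \left(5 \left(-55\right) + \left(-687 + \left(3 - -72\right)\right)\right) \left(5 \left(-49229\right) + 369733\right) = \left(-275 + \left(-687 + \left(3 + 72\right)\right)\right) \left(-246145 + 369733\right) = \left(-275 + \left(-687 + 75\right)\right) 123588 = \left(-275 - 612\right) 123588 = \left(-887\right) 123588 = -109622556$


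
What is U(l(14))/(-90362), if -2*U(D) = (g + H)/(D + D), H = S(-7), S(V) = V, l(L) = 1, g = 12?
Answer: 5/361448 ≈ 1.3833e-5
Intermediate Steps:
H = -7
U(D) = -5/(4*D) (U(D) = -(12 - 7)/(2*(D + D)) = -5/(2*(2*D)) = -5*1/(2*D)/2 = -5/(4*D))
U(l(14))/(-90362) = -5/4/1/(-90362) = -5/4*1*(-1/90362) = -5/4*(-1/90362) = 5/361448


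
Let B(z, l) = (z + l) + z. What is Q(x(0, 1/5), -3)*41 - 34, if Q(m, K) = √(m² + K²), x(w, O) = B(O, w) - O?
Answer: -34 + 41*√226/5 ≈ 89.273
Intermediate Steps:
B(z, l) = l + 2*z (B(z, l) = (l + z) + z = l + 2*z)
x(w, O) = O + w (x(w, O) = (w + 2*O) - O = O + w)
Q(m, K) = √(K² + m²)
Q(x(0, 1/5), -3)*41 - 34 = √((-3)² + (1/5 + 0)²)*41 - 34 = √(9 + (⅕ + 0)²)*41 - 34 = √(9 + (⅕)²)*41 - 34 = √(9 + 1/25)*41 - 34 = √(226/25)*41 - 34 = (√226/5)*41 - 34 = 41*√226/5 - 34 = -34 + 41*√226/5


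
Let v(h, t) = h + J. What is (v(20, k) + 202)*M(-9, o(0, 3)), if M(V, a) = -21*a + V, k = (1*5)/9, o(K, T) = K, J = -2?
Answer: -1980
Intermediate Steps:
k = 5/9 (k = 5*(1/9) = 5/9 ≈ 0.55556)
v(h, t) = -2 + h (v(h, t) = h - 2 = -2 + h)
M(V, a) = V - 21*a
(v(20, k) + 202)*M(-9, o(0, 3)) = ((-2 + 20) + 202)*(-9 - 21*0) = (18 + 202)*(-9 + 0) = 220*(-9) = -1980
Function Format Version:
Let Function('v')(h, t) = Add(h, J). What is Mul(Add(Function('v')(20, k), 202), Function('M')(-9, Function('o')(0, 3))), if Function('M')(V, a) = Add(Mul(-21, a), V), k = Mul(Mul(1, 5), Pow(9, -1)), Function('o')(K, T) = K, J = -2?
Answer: -1980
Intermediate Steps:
k = Rational(5, 9) (k = Mul(5, Rational(1, 9)) = Rational(5, 9) ≈ 0.55556)
Function('v')(h, t) = Add(-2, h) (Function('v')(h, t) = Add(h, -2) = Add(-2, h))
Function('M')(V, a) = Add(V, Mul(-21, a))
Mul(Add(Function('v')(20, k), 202), Function('M')(-9, Function('o')(0, 3))) = Mul(Add(Add(-2, 20), 202), Add(-9, Mul(-21, 0))) = Mul(Add(18, 202), Add(-9, 0)) = Mul(220, -9) = -1980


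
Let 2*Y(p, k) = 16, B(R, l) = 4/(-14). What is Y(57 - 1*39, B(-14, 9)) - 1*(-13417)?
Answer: 13425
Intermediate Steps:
B(R, l) = -2/7 (B(R, l) = 4*(-1/14) = -2/7)
Y(p, k) = 8 (Y(p, k) = (½)*16 = 8)
Y(57 - 1*39, B(-14, 9)) - 1*(-13417) = 8 - 1*(-13417) = 8 + 13417 = 13425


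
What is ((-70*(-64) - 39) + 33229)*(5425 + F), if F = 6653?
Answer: 454978260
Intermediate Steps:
((-70*(-64) - 39) + 33229)*(5425 + F) = ((-70*(-64) - 39) + 33229)*(5425 + 6653) = ((4480 - 39) + 33229)*12078 = (4441 + 33229)*12078 = 37670*12078 = 454978260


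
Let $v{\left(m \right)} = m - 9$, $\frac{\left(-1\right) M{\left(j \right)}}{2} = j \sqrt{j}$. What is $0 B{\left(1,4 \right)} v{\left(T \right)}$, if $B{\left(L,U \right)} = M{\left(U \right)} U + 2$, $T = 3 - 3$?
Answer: $0$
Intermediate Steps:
$M{\left(j \right)} = - 2 j^{\frac{3}{2}}$ ($M{\left(j \right)} = - 2 j \sqrt{j} = - 2 j^{\frac{3}{2}}$)
$T = 0$ ($T = 3 - 3 = 0$)
$v{\left(m \right)} = -9 + m$ ($v{\left(m \right)} = m - 9 = -9 + m$)
$B{\left(L,U \right)} = 2 - 2 U^{\frac{5}{2}}$ ($B{\left(L,U \right)} = - 2 U^{\frac{3}{2}} U + 2 = - 2 U^{\frac{5}{2}} + 2 = 2 - 2 U^{\frac{5}{2}}$)
$0 B{\left(1,4 \right)} v{\left(T \right)} = 0 \left(2 - 2 \cdot 4^{\frac{5}{2}}\right) \left(-9 + 0\right) = 0 \left(2 - 64\right) \left(-9\right) = 0 \left(-62\right) \left(-9\right) = 0 \left(-9\right) = 0$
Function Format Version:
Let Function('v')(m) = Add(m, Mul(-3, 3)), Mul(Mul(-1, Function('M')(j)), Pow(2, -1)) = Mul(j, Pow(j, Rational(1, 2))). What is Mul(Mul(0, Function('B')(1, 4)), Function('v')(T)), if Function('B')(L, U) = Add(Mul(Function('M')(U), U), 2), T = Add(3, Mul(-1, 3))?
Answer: 0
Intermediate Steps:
Function('M')(j) = Mul(-2, Pow(j, Rational(3, 2))) (Function('M')(j) = Mul(-2, Mul(j, Pow(j, Rational(1, 2)))) = Mul(-2, Pow(j, Rational(3, 2))))
T = 0 (T = Add(3, -3) = 0)
Function('v')(m) = Add(-9, m) (Function('v')(m) = Add(m, -9) = Add(-9, m))
Function('B')(L, U) = Add(2, Mul(-2, Pow(U, Rational(5, 2)))) (Function('B')(L, U) = Add(Mul(Mul(-2, Pow(U, Rational(3, 2))), U), 2) = Add(Mul(-2, Pow(U, Rational(5, 2))), 2) = Add(2, Mul(-2, Pow(U, Rational(5, 2)))))
Mul(Mul(0, Function('B')(1, 4)), Function('v')(T)) = Mul(Mul(0, Add(2, Mul(-2, Pow(4, Rational(5, 2))))), Add(-9, 0)) = Mul(Mul(0, Add(2, Mul(-2, 32))), -9) = Mul(Mul(0, Add(2, -64)), -9) = Mul(Mul(0, -62), -9) = Mul(0, -9) = 0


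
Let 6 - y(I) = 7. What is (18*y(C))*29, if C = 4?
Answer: -522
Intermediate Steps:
y(I) = -1 (y(I) = 6 - 1*7 = 6 - 7 = -1)
(18*y(C))*29 = (18*(-1))*29 = -18*29 = -522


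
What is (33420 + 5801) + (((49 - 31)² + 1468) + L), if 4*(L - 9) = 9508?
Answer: 43399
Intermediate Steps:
L = 2386 (L = 9 + (¼)*9508 = 9 + 2377 = 2386)
(33420 + 5801) + (((49 - 31)² + 1468) + L) = (33420 + 5801) + (((49 - 31)² + 1468) + 2386) = 39221 + ((18² + 1468) + 2386) = 39221 + ((324 + 1468) + 2386) = 39221 + (1792 + 2386) = 39221 + 4178 = 43399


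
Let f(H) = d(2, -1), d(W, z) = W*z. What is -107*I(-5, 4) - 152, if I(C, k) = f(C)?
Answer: 62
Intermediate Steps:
f(H) = -2 (f(H) = 2*(-1) = -2)
I(C, k) = -2
-107*I(-5, 4) - 152 = -107*(-2) - 152 = 214 - 152 = 62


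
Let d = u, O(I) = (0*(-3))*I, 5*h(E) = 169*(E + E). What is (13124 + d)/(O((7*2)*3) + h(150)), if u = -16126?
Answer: -1501/5070 ≈ -0.29606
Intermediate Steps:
h(E) = 338*E/5 (h(E) = (169*(E + E))/5 = (169*(2*E))/5 = (338*E)/5 = 338*E/5)
O(I) = 0 (O(I) = 0*I = 0)
d = -16126
(13124 + d)/(O((7*2)*3) + h(150)) = (13124 - 16126)/(0 + (338/5)*150) = -3002/(0 + 10140) = -3002/10140 = -3002*1/10140 = -1501/5070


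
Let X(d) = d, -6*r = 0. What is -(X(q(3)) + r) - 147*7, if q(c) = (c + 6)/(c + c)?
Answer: -2061/2 ≈ -1030.5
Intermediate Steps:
r = 0 (r = -⅙*0 = 0)
q(c) = (6 + c)/(2*c) (q(c) = (6 + c)/((2*c)) = (6 + c)*(1/(2*c)) = (6 + c)/(2*c))
-(X(q(3)) + r) - 147*7 = -((½)*(6 + 3)/3 + 0) - 147*7 = -((½)*(⅓)*9 + 0) - 1029 = -(3/2 + 0) - 1029 = -1*3/2 - 1029 = -3/2 - 1029 = -2061/2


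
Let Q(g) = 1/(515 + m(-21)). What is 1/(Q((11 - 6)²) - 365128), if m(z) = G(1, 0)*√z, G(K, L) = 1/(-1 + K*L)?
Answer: -96848740973/35362186905948625 - I*√21/35362186905948625 ≈ -2.7388e-6 - 1.2959e-16*I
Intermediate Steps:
m(z) = -√z (m(z) = √z/(-1 + 1*0) = √z/(-1 + 0) = √z/(-1) = -√z)
Q(g) = 1/(515 - I*√21) (Q(g) = 1/(515 - √(-21)) = 1/(515 - I*√21))
1/(Q((11 - 6)²) - 365128) = 1/((515/265246 + I*√21/265246) - 365128) = 1/(-96848740973/265246 + I*√21/265246)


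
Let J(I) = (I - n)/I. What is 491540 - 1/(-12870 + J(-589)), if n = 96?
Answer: 3725747857889/7579745 ≈ 4.9154e+5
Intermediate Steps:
J(I) = (-96 + I)/I (J(I) = (I - 1*96)/I = (I - 96)/I = (-96 + I)/I)
491540 - 1/(-12870 + J(-589)) = 491540 - 1/(-12870 + (-96 - 589)/(-589)) = 491540 - 1/(-12870 - 1/589*(-685)) = 491540 - 1/(-12870 + 685/589) = 491540 - 1/(-7579745/589) = 491540 - 1*(-589/7579745) = 491540 + 589/7579745 = 3725747857889/7579745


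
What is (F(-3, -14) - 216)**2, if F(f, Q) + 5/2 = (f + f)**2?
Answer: 133225/4 ≈ 33306.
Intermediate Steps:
F(f, Q) = -5/2 + 4*f**2 (F(f, Q) = -5/2 + (f + f)**2 = -5/2 + (2*f)**2 = -5/2 + 4*f**2)
(F(-3, -14) - 216)**2 = ((-5/2 + 4*(-3)**2) - 216)**2 = ((-5/2 + 4*9) - 216)**2 = ((-5/2 + 36) - 216)**2 = (67/2 - 216)**2 = (-365/2)**2 = 133225/4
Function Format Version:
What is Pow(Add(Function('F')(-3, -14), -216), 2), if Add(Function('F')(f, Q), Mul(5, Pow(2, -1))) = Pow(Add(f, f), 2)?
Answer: Rational(133225, 4) ≈ 33306.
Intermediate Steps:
Function('F')(f, Q) = Add(Rational(-5, 2), Mul(4, Pow(f, 2))) (Function('F')(f, Q) = Add(Rational(-5, 2), Pow(Add(f, f), 2)) = Add(Rational(-5, 2), Pow(Mul(2, f), 2)) = Add(Rational(-5, 2), Mul(4, Pow(f, 2))))
Pow(Add(Function('F')(-3, -14), -216), 2) = Pow(Add(Add(Rational(-5, 2), Mul(4, Pow(-3, 2))), -216), 2) = Pow(Add(Add(Rational(-5, 2), Mul(4, 9)), -216), 2) = Pow(Add(Add(Rational(-5, 2), 36), -216), 2) = Pow(Add(Rational(67, 2), -216), 2) = Pow(Rational(-365, 2), 2) = Rational(133225, 4)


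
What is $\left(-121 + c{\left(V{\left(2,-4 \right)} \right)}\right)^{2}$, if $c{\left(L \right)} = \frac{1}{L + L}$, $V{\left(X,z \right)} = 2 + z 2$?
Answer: $\frac{2111209}{144} \approx 14661.0$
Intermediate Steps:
$V{\left(X,z \right)} = 2 + 2 z$
$c{\left(L \right)} = \frac{1}{2 L}$
$\left(-121 + c{\left(V{\left(2,-4 \right)} \right)}\right)^{2} = \left(-121 + \frac{1}{2 \left(2 + 2 \left(-4\right)\right)}\right)^{2} = \left(-121 + \frac{1}{2 \left(2 - 8\right)}\right)^{2} = \left(-121 + \frac{1}{2 \left(-6\right)}\right)^{2} = \left(-121 + \frac{1}{2} \left(- \frac{1}{6}\right)\right)^{2} = \left(-121 - \frac{1}{12}\right)^{2} = \left(- \frac{1453}{12}\right)^{2} = \frac{2111209}{144}$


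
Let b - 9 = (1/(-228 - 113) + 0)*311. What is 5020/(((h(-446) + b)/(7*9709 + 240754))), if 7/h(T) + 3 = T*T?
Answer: 868753242501820/4533921 ≈ 1.9161e+8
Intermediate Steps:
h(T) = 7/(-3 + T**2) (h(T) = 7/(-3 + T*T) = 7/(-3 + T**2))
b = 2758/341 (b = 9 + (1/(-228 - 113) + 0)*311 = 9 + (1/(-341) + 0)*311 = 9 + (-1/341 + 0)*311 = 9 - 1/341*311 = 9 - 311/341 = 2758/341 ≈ 8.0880)
5020/(((h(-446) + b)/(7*9709 + 240754))) = 5020/(((7/(-3 + (-446)**2) + 2758/341)/(7*9709 + 240754))) = 5020/(((7/(-3 + 198916) + 2758/341)/(67963 + 240754))) = 5020/(((7/198913 + 2758/341)/308717)) = 5020/(((7*(1/198913) + 2758/341)*(1/308717))) = 5020/(((7/198913 + 2758/341)*(1/308717))) = 5020/(((4533921/560573)*(1/308717))) = 5020/(4533921/173058414841) = 5020*(173058414841/4533921) = 868753242501820/4533921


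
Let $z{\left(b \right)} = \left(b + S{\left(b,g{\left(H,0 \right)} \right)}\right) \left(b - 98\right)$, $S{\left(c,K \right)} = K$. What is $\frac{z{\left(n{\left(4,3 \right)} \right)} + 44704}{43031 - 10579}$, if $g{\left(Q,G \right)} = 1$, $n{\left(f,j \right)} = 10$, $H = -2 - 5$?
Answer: $\frac{1562}{1159} \approx 1.3477$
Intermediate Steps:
$H = -7$ ($H = -2 - 5 = -7$)
$z{\left(b \right)} = \left(1 + b\right) \left(-98 + b\right)$ ($z{\left(b \right)} = \left(b + 1\right) \left(b - 98\right) = \left(1 + b\right) \left(-98 + b\right)$)
$\frac{z{\left(n{\left(4,3 \right)} \right)} + 44704}{43031 - 10579} = \frac{\left(-98 + 10^{2} - 970\right) + 44704}{43031 - 10579} = \frac{\left(-98 + 100 - 970\right) + 44704}{32452} = \left(-968 + 44704\right) \frac{1}{32452} = 43736 \cdot \frac{1}{32452} = \frac{1562}{1159}$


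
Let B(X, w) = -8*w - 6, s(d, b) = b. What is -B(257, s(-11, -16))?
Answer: -122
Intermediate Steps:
B(X, w) = -6 - 8*w
-B(257, s(-11, -16)) = -(-6 - 8*(-16)) = -(-6 + 128) = -1*122 = -122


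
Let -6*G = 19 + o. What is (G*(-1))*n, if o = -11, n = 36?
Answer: 48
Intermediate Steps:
G = -4/3 (G = -(19 - 11)/6 = -1/6*8 = -4/3 ≈ -1.3333)
(G*(-1))*n = -4/3*(-1)*36 = (4/3)*36 = 48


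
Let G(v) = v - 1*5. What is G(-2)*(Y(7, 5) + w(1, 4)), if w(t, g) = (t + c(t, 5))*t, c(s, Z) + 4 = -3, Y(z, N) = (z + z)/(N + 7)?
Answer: 203/6 ≈ 33.833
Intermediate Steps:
Y(z, N) = 2*z/(7 + N) (Y(z, N) = (2*z)/(7 + N) = 2*z/(7 + N))
c(s, Z) = -7 (c(s, Z) = -4 - 3 = -7)
G(v) = -5 + v (G(v) = v - 5 = -5 + v)
w(t, g) = t*(-7 + t) (w(t, g) = (t - 7)*t = (-7 + t)*t = t*(-7 + t))
G(-2)*(Y(7, 5) + w(1, 4)) = (-5 - 2)*(2*7/(7 + 5) + 1*(-7 + 1)) = -7*(2*7/12 + 1*(-6)) = -7*(2*7*(1/12) - 6) = -7*(7/6 - 6) = -7*(-29/6) = 203/6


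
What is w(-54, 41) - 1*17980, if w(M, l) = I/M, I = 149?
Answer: -971069/54 ≈ -17983.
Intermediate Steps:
w(M, l) = 149/M
w(-54, 41) - 1*17980 = 149/(-54) - 1*17980 = 149*(-1/54) - 17980 = -149/54 - 17980 = -971069/54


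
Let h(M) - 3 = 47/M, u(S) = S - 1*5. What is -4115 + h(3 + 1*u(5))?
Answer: -12289/3 ≈ -4096.3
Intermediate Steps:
u(S) = -5 + S (u(S) = S - 5 = -5 + S)
h(M) = 3 + 47/M
-4115 + h(3 + 1*u(5)) = -4115 + (3 + 47/(3 + 1*(-5 + 5))) = -4115 + (3 + 47/(3 + 1*0)) = -4115 + (3 + 47/(3 + 0)) = -4115 + (3 + 47/3) = -4115 + 56/3 = -12289/3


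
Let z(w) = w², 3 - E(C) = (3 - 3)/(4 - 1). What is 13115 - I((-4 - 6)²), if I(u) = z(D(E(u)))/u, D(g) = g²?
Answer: 1311419/100 ≈ 13114.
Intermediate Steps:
E(C) = 3 (E(C) = 3 - (3 - 3)/(4 - 1) = 3 - 0/3 = 3 - 1*0 = 3 + 0 = 3)
I(u) = 81/u (I(u) = (3²)²/u = 9²/u = 81/u)
13115 - I((-4 - 6)²) = 13115 - 81/((-4 - 6)²) = 13115 - 81/((-10)²) = 13115 - 81/100 = 1311419/100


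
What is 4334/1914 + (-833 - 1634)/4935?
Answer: 84174/47705 ≈ 1.7645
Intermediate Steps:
4334/1914 + (-833 - 1634)/4935 = 4334*(1/1914) - 2467*1/4935 = 197/87 - 2467/4935 = 84174/47705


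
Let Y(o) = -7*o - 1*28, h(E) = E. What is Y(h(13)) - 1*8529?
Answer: -8648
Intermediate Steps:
Y(o) = -28 - 7*o (Y(o) = -7*o - 28 = -28 - 7*o)
Y(h(13)) - 1*8529 = (-28 - 7*13) - 1*8529 = (-28 - 91) - 8529 = -119 - 8529 = -8648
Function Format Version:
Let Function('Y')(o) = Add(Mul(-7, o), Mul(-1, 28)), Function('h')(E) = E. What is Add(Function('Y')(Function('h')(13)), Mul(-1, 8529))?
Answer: -8648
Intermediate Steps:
Function('Y')(o) = Add(-28, Mul(-7, o)) (Function('Y')(o) = Add(Mul(-7, o), -28) = Add(-28, Mul(-7, o)))
Add(Function('Y')(Function('h')(13)), Mul(-1, 8529)) = Add(Add(-28, Mul(-7, 13)), Mul(-1, 8529)) = Add(Add(-28, -91), -8529) = Add(-119, -8529) = -8648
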